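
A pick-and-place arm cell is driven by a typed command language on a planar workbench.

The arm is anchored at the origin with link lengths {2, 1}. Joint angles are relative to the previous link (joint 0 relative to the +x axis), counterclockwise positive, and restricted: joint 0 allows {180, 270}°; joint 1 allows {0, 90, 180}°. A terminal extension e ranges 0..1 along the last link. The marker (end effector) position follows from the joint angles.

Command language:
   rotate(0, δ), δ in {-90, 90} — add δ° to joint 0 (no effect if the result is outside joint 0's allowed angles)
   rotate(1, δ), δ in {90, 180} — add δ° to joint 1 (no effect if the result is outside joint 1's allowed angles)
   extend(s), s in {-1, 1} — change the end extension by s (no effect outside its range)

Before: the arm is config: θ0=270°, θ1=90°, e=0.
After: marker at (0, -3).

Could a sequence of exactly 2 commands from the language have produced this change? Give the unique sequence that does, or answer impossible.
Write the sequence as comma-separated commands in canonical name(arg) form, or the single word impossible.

rotate(1, 90), rotate(1, 180)

key: order matters: swapping rotate(1, 90) and rotate(1, 180) lands elsewhere
start: config: θ0=270°, θ1=90°, e=0
1. rotate(1, 90) → config: θ0=270°, θ1=180°, e=0
2. rotate(1, 180) → config: θ0=270°, θ1=0°, e=0
no rival 2-sequence matches.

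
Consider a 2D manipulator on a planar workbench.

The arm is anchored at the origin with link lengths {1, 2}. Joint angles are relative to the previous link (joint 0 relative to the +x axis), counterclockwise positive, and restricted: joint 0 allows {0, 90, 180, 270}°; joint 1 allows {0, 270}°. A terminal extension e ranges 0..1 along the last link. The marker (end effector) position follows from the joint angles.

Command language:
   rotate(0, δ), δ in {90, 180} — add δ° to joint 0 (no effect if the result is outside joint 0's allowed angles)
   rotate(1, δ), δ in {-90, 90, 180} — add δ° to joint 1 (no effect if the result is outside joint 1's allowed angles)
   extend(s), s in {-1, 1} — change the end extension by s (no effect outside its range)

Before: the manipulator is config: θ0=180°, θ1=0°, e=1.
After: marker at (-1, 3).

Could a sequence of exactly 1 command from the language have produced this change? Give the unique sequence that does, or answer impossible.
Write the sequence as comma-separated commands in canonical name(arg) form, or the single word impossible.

initial: config: θ0=180°, θ1=0°, e=1
[1] after rotate(1, -90): config: θ0=180°, θ1=270°, e=1
all 7 alternatives checked — unique.

rotate(1, -90)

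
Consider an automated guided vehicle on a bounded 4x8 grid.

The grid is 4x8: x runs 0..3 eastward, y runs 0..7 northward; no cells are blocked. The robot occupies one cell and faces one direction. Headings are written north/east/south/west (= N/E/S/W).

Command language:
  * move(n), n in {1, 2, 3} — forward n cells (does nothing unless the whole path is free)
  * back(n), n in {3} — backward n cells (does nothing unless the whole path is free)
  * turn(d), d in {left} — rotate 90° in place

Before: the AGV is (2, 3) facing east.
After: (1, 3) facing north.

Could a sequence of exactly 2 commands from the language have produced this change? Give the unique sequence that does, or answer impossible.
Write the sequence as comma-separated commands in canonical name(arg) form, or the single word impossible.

impossible

every 2-command combo misses the target.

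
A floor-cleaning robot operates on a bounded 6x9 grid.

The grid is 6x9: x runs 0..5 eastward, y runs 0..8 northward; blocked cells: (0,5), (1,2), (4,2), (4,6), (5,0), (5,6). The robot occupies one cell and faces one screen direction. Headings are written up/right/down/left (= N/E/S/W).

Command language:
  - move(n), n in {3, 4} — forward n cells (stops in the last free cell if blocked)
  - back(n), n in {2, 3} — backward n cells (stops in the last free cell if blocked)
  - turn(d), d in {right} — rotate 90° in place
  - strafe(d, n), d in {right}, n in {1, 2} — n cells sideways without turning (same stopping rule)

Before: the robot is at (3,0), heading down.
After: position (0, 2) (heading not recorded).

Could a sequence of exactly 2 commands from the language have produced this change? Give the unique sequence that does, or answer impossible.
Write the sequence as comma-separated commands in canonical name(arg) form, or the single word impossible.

no 2-step route produces this change.

impossible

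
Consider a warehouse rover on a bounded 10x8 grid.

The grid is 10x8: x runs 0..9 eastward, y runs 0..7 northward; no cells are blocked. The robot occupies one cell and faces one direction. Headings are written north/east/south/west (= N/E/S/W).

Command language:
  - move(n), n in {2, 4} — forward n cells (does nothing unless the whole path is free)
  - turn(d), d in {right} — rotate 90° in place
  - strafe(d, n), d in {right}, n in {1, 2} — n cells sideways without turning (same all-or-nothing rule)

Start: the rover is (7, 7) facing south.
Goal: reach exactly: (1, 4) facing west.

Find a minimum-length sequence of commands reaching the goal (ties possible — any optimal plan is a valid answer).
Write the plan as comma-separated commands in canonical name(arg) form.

strafe(right, 2), move(4), turn(right), strafe(right, 1), move(4)

from: (7, 7) facing south
[1] after strafe(right, 2): (5, 7) facing south
[2] after move(4): (5, 3) facing south
[3] after turn(right): (5, 3) facing west
[4] after strafe(right, 1): (5, 4) facing west
[5] after move(4): (1, 4) facing west
nothing shorter than 5 reaches the goal.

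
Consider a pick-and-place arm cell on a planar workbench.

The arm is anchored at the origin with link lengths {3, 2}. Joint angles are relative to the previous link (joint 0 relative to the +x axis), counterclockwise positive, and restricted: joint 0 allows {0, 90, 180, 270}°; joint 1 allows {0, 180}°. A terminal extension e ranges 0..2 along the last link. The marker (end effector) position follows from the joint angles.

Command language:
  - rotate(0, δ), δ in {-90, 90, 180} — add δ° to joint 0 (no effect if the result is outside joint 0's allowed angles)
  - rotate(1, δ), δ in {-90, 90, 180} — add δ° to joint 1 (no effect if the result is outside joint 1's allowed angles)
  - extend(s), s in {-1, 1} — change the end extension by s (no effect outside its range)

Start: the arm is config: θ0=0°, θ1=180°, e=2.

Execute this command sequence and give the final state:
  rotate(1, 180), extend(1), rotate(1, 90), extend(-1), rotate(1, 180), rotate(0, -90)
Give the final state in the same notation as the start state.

t0: config: θ0=0°, θ1=180°, e=2
1. rotate(1, 180) → config: θ0=0°, θ1=0°, e=2
2. extend(1) → config: θ0=0°, θ1=0°, e=2
3. rotate(1, 90) → config: θ0=0°, θ1=0°, e=2
4. extend(-1) → config: θ0=0°, θ1=0°, e=1
5. rotate(1, 180) → config: θ0=0°, θ1=180°, e=1
6. rotate(0, -90) → config: θ0=270°, θ1=180°, e=1

config: θ0=270°, θ1=180°, e=1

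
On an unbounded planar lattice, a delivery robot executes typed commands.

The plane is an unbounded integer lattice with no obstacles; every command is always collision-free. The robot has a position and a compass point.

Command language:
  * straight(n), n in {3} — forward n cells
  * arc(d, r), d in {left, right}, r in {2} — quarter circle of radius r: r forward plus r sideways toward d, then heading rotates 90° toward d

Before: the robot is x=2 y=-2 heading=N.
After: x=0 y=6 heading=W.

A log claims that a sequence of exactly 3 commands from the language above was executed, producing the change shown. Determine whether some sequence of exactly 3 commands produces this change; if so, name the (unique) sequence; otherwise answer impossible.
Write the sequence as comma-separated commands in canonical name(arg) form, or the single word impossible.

straight(3), straight(3), arc(left, 2)

key: cell and facing (now W) both changed — the 3 commands mix motion and turning
start: x=2 y=-2 heading=N
1. straight(3) → x=2 y=1 heading=N
2. straight(3) → x=2 y=4 heading=N
3. arc(left, 2) → x=0 y=6 heading=W
no other 3-command option fits: unique.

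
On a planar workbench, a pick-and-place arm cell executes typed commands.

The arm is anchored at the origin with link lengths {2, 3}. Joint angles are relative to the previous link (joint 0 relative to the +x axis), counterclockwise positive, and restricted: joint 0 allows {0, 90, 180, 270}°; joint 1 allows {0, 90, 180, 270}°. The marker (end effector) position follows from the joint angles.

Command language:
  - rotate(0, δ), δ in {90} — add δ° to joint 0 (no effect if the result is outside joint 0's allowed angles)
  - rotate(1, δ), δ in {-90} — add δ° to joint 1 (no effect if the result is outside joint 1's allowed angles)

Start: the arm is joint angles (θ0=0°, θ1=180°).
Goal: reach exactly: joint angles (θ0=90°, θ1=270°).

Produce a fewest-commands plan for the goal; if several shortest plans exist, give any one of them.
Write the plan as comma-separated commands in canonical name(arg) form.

rotate(1, -90), rotate(1, -90), rotate(1, -90), rotate(0, 90)

from: joint angles (θ0=0°, θ1=180°)
step 1 (rotate(1, -90)): joint angles (θ0=0°, θ1=90°)
step 2 (rotate(1, -90)): joint angles (θ0=0°, θ1=0°)
step 3 (rotate(1, -90)): joint angles (θ0=0°, θ1=270°)
step 4 (rotate(0, 90)): joint angles (θ0=90°, θ1=270°)
no 3-step plan works, so 4 is optimal.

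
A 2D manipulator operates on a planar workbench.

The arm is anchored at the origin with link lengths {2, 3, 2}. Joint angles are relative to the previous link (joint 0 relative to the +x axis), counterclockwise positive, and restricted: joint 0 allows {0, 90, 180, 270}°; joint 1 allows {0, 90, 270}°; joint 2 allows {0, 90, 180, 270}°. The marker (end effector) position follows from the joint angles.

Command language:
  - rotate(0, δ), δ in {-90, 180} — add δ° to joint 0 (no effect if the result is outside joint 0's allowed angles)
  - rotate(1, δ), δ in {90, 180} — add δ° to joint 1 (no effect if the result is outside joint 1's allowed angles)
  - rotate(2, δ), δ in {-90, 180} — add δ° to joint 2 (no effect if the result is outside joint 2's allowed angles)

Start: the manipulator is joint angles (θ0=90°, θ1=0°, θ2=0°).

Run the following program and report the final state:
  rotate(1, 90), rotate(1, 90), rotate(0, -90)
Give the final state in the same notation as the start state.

joint angles (θ0=0°, θ1=90°, θ2=0°)

start: joint angles (θ0=90°, θ1=0°, θ2=0°)
1. rotate(1, 90) → joint angles (θ0=90°, θ1=90°, θ2=0°)
2. rotate(1, 90) → joint angles (θ0=90°, θ1=90°, θ2=0°)
3. rotate(0, -90) → joint angles (θ0=0°, θ1=90°, θ2=0°)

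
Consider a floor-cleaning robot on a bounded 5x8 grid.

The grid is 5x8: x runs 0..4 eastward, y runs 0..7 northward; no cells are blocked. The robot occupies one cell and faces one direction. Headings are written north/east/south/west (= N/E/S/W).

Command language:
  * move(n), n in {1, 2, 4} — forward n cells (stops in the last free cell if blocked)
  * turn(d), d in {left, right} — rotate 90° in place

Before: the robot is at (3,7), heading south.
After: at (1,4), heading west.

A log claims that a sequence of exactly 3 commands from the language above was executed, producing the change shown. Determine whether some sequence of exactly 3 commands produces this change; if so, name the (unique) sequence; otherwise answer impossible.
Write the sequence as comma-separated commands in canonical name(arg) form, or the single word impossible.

checked all 3-command options: none fits.

impossible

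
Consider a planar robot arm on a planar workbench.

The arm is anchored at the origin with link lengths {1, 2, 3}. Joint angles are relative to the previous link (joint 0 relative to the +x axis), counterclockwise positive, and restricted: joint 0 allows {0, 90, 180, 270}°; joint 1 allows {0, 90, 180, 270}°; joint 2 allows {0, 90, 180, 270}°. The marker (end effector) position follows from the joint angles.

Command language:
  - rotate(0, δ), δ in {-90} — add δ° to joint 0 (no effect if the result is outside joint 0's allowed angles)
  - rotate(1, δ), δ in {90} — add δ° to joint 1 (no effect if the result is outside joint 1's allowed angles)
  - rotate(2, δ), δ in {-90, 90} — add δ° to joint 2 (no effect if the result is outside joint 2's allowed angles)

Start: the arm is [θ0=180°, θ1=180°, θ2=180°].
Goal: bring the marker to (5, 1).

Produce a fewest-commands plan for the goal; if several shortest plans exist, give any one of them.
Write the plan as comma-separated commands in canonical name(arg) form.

t0: [θ0=180°, θ1=180°, θ2=180°]
step 1 (rotate(2, -90)): [θ0=180°, θ1=180°, θ2=90°]
step 2 (rotate(2, -90)): [θ0=180°, θ1=180°, θ2=0°]
step 3 (rotate(1, 90)): [θ0=180°, θ1=270°, θ2=0°]
step 4 (rotate(0, -90)): [θ0=90°, θ1=270°, θ2=0°]
no 3-step plan works, so 4 is optimal.

rotate(2, -90), rotate(2, -90), rotate(1, 90), rotate(0, -90)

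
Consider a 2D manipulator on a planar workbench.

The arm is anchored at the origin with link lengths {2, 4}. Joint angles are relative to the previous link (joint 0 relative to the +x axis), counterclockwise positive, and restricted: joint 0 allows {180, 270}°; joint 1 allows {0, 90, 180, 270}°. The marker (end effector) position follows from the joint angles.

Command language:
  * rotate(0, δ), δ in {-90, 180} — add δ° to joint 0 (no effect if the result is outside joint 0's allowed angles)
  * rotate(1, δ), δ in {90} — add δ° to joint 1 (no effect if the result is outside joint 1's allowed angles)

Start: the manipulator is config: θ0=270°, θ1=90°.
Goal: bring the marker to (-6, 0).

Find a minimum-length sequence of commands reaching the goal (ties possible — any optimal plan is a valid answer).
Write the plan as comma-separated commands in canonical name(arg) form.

start: config: θ0=270°, θ1=90°
1. rotate(1, 90) → config: θ0=270°, θ1=180°
2. rotate(1, 90) → config: θ0=270°, θ1=270°
3. rotate(1, 90) → config: θ0=270°, θ1=0°
4. rotate(0, -90) → config: θ0=180°, θ1=0°
no 3-step plan works, so 4 is optimal.

rotate(1, 90), rotate(1, 90), rotate(1, 90), rotate(0, -90)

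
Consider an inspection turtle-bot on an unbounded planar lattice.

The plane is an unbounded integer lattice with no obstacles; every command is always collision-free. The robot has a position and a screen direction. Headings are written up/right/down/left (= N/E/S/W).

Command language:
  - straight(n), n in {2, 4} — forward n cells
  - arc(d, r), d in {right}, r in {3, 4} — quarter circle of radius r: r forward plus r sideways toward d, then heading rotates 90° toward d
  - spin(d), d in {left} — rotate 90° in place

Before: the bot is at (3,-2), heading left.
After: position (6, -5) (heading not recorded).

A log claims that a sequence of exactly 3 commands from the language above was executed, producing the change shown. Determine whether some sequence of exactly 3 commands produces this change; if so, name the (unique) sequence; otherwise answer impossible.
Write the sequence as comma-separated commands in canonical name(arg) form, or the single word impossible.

key: running arc(right, 3) before spin(left) would end elsewhere — order is forced
start: at (3,-2), heading left
step 1 (spin(left)): at (3,-2), heading down
step 2 (spin(left)): at (3,-2), heading right
step 3 (arc(right, 3)): at (6,-5), heading down
no other 3-command option fits: unique.

spin(left), spin(left), arc(right, 3)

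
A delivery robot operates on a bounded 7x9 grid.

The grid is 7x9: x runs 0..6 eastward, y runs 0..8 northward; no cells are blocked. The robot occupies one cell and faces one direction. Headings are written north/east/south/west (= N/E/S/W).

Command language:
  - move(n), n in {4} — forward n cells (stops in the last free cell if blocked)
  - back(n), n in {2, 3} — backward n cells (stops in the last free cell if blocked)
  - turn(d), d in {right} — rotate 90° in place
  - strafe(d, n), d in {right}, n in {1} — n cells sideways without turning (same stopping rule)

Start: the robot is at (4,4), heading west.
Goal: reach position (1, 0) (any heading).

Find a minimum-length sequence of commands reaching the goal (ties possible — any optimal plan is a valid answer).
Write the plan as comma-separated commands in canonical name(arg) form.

move(4), turn(right), back(2), back(2), strafe(right, 1)

start: at (4,4), heading west
1. move(4) → at (0,4), heading west
2. turn(right) → at (0,4), heading north
3. back(2) → at (0,2), heading north
4. back(2) → at (0,0), heading north
5. strafe(right, 1) → at (1,0), heading north
shorter routes all fall short; 5 is best.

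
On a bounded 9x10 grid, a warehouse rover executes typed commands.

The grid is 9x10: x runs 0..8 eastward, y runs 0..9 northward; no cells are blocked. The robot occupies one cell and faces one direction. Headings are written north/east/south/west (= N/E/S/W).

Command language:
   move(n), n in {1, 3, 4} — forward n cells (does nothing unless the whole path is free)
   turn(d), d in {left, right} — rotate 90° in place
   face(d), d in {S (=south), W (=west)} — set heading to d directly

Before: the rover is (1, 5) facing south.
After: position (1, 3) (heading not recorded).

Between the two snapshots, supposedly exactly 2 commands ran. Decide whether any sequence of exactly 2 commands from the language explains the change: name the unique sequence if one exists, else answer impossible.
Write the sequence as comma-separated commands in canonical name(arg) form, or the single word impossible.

move(1), move(1)

start: (1, 5) facing south
step 1 (move(1)): (1, 4) facing south
step 2 (move(1)): (1, 3) facing south
all 49 alternatives checked — unique.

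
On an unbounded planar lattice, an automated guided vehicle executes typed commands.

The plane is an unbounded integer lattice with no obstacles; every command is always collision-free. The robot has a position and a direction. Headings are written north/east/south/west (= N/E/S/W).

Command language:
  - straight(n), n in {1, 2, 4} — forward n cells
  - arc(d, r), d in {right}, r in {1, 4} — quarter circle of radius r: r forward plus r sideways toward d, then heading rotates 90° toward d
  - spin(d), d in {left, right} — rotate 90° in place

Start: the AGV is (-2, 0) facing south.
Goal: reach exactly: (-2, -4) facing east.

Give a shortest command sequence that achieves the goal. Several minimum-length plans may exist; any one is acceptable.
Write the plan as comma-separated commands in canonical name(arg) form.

start: (-2, 0) facing south
[1] after straight(4): (-2, -4) facing south
[2] after spin(left): (-2, -4) facing east
shorter routes all fall short; 2 is best.

straight(4), spin(left)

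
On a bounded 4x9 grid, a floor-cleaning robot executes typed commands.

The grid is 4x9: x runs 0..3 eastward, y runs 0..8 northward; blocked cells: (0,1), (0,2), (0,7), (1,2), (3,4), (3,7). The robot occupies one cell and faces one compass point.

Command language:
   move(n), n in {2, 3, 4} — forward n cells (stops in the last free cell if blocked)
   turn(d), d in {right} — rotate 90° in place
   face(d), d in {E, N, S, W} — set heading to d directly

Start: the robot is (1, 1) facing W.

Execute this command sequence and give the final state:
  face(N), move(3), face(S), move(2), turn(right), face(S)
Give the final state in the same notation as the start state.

(1, 0) facing S

initial: (1, 1) facing W
[1] after face(N): (1, 1) facing N
[2] after move(3): (1, 1) facing N
[3] after face(S): (1, 1) facing S
[4] after move(2): (1, 0) facing S
[5] after turn(right): (1, 0) facing W
[6] after face(S): (1, 0) facing S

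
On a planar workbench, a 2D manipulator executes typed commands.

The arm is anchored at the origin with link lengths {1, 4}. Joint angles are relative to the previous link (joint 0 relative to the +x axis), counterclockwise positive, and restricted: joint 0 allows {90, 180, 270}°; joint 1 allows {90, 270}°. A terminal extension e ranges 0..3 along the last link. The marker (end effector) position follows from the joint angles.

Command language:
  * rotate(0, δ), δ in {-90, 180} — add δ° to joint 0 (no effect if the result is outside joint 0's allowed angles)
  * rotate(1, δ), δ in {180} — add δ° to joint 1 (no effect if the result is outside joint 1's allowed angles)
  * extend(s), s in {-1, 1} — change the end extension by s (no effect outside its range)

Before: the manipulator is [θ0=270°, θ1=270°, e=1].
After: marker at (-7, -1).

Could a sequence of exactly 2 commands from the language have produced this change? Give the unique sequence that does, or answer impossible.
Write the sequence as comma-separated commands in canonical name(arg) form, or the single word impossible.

from: [θ0=270°, θ1=270°, e=1]
[1] after extend(1): [θ0=270°, θ1=270°, e=2]
[2] after extend(1): [θ0=270°, θ1=270°, e=3]
no rival 2-sequence matches.

extend(1), extend(1)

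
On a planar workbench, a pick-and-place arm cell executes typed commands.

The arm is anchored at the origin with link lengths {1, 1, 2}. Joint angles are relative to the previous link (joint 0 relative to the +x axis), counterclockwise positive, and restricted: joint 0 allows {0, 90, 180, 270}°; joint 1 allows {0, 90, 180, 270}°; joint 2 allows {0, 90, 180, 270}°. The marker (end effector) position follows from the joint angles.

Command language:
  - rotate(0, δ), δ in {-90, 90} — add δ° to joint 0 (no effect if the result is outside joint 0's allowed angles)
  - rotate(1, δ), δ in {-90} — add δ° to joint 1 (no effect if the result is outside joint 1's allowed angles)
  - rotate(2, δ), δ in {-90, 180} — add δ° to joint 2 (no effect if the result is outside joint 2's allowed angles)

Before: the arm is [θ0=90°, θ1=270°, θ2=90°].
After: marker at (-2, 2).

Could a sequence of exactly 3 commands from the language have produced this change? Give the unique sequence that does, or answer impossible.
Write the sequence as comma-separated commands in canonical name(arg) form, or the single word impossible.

t0: [θ0=90°, θ1=270°, θ2=90°]
t=1 rotate(1, -90) ⇒ [θ0=90°, θ1=180°, θ2=90°]
t=2 rotate(1, -90) ⇒ [θ0=90°, θ1=90°, θ2=90°]
t=3 rotate(1, -90) ⇒ [θ0=90°, θ1=0°, θ2=90°]
all 125 alternatives checked — unique.

rotate(1, -90), rotate(1, -90), rotate(1, -90)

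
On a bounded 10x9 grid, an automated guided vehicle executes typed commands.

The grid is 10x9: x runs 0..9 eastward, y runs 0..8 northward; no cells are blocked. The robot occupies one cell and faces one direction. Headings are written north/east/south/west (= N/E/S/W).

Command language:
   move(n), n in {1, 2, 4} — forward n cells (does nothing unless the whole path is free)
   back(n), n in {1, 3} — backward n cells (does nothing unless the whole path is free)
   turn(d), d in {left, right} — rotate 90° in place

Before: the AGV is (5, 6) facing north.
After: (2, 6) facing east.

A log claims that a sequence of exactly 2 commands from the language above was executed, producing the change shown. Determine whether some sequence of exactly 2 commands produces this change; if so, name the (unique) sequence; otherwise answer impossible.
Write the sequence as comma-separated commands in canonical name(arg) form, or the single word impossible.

key: cell and facing (now E) both changed — the 2 commands mix motion and turning
t0: (5, 6) facing north
1. turn(right) → (5, 6) facing east
2. back(3) → (2, 6) facing east
all 49 alternatives checked — unique.

turn(right), back(3)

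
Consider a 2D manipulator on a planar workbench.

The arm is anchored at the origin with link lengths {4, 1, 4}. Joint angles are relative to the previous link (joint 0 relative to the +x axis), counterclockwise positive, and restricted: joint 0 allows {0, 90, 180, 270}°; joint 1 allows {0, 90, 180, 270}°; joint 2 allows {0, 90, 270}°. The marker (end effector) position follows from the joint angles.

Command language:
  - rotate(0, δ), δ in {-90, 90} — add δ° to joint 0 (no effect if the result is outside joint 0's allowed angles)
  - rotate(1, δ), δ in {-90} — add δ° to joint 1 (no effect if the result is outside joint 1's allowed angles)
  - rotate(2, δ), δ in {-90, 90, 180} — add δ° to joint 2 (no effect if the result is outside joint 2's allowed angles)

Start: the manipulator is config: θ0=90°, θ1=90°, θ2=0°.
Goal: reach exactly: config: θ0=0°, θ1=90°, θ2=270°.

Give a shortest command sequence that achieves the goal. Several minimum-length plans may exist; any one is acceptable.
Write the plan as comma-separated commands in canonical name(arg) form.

rotate(0, -90), rotate(2, -90)

initial: config: θ0=90°, θ1=90°, θ2=0°
[1] after rotate(0, -90): config: θ0=0°, θ1=90°, θ2=0°
[2] after rotate(2, -90): config: θ0=0°, θ1=90°, θ2=270°
minimal: 2 command(s), checked below 2.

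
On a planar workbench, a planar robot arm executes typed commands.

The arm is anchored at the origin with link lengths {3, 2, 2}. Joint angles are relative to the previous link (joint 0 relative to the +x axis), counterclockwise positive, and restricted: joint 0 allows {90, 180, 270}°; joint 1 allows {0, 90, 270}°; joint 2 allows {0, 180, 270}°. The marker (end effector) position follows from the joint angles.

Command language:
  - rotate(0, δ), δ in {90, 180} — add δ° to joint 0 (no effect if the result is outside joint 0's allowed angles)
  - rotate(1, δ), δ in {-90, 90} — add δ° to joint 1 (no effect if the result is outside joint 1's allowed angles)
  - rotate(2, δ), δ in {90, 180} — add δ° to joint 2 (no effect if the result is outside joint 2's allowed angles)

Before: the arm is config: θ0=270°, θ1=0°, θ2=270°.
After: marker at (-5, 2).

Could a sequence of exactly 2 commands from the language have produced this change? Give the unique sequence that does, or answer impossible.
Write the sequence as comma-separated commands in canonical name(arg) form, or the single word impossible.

key: order matters: swapping rotate(0, 180) and rotate(0, 90) lands elsewhere
initial: config: θ0=270°, θ1=0°, θ2=270°
step 1 (rotate(0, 180)): config: θ0=90°, θ1=0°, θ2=270°
step 2 (rotate(0, 90)): config: θ0=180°, θ1=0°, θ2=270°
uniquely the one of 36 2-step routes that fits.

rotate(0, 180), rotate(0, 90)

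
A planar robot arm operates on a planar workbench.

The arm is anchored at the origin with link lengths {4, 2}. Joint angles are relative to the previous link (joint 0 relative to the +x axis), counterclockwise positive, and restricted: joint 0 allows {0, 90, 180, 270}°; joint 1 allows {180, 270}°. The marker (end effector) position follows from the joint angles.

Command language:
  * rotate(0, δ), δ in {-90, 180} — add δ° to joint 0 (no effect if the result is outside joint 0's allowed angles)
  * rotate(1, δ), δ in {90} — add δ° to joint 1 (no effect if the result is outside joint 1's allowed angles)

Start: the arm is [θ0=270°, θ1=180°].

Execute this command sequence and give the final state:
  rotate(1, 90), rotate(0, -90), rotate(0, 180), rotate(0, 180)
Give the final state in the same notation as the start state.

start: [θ0=270°, θ1=180°]
step 1 (rotate(1, 90)): [θ0=270°, θ1=270°]
step 2 (rotate(0, -90)): [θ0=180°, θ1=270°]
step 3 (rotate(0, 180)): [θ0=0°, θ1=270°]
step 4 (rotate(0, 180)): [θ0=180°, θ1=270°]

[θ0=180°, θ1=270°]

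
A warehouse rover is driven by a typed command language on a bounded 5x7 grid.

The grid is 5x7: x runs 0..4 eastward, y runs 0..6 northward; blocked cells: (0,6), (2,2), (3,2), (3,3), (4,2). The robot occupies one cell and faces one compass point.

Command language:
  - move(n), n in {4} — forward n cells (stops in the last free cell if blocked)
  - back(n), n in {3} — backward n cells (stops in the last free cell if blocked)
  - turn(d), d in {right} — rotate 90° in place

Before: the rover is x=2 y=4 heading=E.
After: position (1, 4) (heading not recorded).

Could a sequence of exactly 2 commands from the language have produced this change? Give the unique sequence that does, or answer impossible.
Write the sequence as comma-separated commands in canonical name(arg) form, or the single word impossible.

move(4), back(3)

key: move(4) runs into the grid edge before its full distance
t0: x=2 y=4 heading=E
step 1 (move(4)): x=4 y=4 heading=E
step 2 (back(3)): x=1 y=4 heading=E
uniquely the one of 9 2-step routes that fits.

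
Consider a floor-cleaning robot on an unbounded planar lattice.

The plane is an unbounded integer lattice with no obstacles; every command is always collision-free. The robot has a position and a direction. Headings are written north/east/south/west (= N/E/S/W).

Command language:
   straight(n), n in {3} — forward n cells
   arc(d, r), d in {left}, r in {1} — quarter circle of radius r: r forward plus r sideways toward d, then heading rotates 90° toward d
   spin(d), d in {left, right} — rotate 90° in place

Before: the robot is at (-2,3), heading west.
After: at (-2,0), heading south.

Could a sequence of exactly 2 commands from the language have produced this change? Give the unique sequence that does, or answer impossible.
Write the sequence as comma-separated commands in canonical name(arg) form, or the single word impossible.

spin(left), straight(3)

key: position moved to (-2,0) AND the heading swung to S — translation plus rotation needed
begin: at (-2,3), heading west
[1] after spin(left): at (-2,3), heading south
[2] after straight(3): at (-2,0), heading south
uniquely the one of 16 2-step routes that fits.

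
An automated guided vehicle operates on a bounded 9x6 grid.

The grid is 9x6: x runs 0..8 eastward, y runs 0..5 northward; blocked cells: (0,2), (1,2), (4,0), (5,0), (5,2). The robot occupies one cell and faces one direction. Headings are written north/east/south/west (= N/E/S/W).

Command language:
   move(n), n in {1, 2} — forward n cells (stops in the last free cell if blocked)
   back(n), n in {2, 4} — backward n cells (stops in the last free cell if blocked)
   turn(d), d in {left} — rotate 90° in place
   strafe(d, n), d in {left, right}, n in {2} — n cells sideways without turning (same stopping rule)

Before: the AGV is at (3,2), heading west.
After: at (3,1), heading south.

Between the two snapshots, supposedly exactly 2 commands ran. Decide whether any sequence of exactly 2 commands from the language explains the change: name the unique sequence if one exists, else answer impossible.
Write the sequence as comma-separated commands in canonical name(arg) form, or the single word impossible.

turn(left), move(1)

key: cell and facing (now S) both changed — the 2 commands mix motion and turning
from: at (3,2), heading west
t=1 turn(left) ⇒ at (3,2), heading south
t=2 move(1) ⇒ at (3,1), heading south
uniquely the one of 49 2-step routes that fits.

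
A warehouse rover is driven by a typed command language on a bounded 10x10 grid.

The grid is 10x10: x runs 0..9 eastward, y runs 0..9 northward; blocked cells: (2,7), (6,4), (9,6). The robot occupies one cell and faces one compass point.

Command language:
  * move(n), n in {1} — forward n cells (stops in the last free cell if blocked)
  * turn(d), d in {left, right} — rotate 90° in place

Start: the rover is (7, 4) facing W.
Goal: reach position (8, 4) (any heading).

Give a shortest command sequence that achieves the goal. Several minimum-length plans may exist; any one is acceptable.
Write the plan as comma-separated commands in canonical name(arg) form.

turn(right), turn(right), move(1)

start: (7, 4) facing W
t=1 turn(right) ⇒ (7, 4) facing N
t=2 turn(right) ⇒ (7, 4) facing E
t=3 move(1) ⇒ (8, 4) facing E
nothing shorter than 3 reaches the goal.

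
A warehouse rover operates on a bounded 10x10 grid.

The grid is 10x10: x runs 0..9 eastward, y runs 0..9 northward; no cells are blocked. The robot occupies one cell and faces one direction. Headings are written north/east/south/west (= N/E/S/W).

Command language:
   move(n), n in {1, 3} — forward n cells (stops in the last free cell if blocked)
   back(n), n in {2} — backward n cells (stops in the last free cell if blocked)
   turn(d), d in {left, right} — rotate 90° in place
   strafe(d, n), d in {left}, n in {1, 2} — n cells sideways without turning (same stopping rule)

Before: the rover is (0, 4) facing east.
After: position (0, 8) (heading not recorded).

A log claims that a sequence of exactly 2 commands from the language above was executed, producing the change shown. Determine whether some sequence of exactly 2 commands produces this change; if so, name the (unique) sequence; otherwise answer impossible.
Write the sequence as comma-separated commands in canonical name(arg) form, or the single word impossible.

strafe(left, 2), strafe(left, 2)

initial: (0, 4) facing east
[1] after strafe(left, 2): (0, 6) facing east
[2] after strafe(left, 2): (0, 8) facing east
no rival 2-sequence matches.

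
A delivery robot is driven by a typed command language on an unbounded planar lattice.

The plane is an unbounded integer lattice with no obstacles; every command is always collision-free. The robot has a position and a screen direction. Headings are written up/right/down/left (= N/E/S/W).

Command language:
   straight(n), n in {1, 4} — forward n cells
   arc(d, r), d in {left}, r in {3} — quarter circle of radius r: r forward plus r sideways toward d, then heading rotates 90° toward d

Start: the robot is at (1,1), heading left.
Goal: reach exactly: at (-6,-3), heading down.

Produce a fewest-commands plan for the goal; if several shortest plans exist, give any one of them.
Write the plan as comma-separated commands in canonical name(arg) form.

straight(4), arc(left, 3), straight(1)

t0: at (1,1), heading left
1. straight(4) → at (-3,1), heading left
2. arc(left, 3) → at (-6,-2), heading down
3. straight(1) → at (-6,-3), heading down
minimal: 3 command(s), checked below 3.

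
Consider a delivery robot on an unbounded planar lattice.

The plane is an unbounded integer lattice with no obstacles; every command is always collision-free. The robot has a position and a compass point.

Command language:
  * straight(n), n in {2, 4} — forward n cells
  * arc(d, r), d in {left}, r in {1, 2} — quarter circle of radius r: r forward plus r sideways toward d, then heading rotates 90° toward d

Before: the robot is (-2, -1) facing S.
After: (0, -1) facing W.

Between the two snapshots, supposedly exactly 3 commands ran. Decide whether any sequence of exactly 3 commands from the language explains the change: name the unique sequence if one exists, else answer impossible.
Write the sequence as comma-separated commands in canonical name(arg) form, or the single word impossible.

arc(left, 2), arc(left, 1), arc(left, 1)

key: running arc(left, 1) before arc(left, 2) would end elsewhere — order is forced
initial: (-2, -1) facing S
1. arc(left, 2) → (0, -3) facing E
2. arc(left, 1) → (1, -2) facing N
3. arc(left, 1) → (0, -1) facing W
no rival 3-sequence matches.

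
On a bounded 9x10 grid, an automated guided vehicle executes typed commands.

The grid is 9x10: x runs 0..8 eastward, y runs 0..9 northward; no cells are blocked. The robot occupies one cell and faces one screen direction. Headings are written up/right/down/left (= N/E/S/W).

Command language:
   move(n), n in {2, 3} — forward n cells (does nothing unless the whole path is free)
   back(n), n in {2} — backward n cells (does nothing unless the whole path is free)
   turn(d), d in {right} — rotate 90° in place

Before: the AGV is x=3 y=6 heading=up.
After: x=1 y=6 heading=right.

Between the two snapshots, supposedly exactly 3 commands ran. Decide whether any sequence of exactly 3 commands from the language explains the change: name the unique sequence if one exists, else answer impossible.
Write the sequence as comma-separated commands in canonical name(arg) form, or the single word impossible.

turn(right), back(2), back(2)

key: cell and facing (now E) both changed — the 3 commands mix motion and turning
begin: x=3 y=6 heading=up
t=1 turn(right) ⇒ x=3 y=6 heading=right
t=2 back(2) ⇒ x=1 y=6 heading=right
t=3 back(2) ⇒ x=1 y=6 heading=right
uniquely the one of 64 3-step routes that fits.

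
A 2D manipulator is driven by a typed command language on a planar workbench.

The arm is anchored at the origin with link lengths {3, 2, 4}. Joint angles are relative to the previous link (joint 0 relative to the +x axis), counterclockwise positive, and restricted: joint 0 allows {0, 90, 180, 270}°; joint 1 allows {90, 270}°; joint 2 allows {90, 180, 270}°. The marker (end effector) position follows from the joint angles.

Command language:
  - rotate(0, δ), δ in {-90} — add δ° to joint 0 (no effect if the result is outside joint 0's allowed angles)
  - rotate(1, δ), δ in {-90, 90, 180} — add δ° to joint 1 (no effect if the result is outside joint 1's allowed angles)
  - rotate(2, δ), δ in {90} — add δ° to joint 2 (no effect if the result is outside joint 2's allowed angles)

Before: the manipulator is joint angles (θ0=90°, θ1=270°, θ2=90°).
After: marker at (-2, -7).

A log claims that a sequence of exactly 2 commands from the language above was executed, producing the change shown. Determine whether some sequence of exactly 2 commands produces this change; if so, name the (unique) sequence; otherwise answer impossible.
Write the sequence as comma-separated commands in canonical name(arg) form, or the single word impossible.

start: joint angles (θ0=90°, θ1=270°, θ2=90°)
[1] after rotate(0, -90): joint angles (θ0=0°, θ1=270°, θ2=90°)
[2] after rotate(0, -90): joint angles (θ0=270°, θ1=270°, θ2=90°)
no other 2-command option fits: unique.

rotate(0, -90), rotate(0, -90)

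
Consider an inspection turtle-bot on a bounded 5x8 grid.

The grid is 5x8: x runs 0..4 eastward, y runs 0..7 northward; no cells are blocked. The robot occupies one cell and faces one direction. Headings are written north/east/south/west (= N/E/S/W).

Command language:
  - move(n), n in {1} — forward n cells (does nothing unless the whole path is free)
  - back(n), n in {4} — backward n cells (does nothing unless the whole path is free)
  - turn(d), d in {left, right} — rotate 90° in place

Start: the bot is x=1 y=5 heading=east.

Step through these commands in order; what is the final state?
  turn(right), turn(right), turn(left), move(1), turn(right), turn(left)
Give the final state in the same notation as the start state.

initial: x=1 y=5 heading=east
step 1 (turn(right)): x=1 y=5 heading=south
step 2 (turn(right)): x=1 y=5 heading=west
step 3 (turn(left)): x=1 y=5 heading=south
step 4 (move(1)): x=1 y=4 heading=south
step 5 (turn(right)): x=1 y=4 heading=west
step 6 (turn(left)): x=1 y=4 heading=south

x=1 y=4 heading=south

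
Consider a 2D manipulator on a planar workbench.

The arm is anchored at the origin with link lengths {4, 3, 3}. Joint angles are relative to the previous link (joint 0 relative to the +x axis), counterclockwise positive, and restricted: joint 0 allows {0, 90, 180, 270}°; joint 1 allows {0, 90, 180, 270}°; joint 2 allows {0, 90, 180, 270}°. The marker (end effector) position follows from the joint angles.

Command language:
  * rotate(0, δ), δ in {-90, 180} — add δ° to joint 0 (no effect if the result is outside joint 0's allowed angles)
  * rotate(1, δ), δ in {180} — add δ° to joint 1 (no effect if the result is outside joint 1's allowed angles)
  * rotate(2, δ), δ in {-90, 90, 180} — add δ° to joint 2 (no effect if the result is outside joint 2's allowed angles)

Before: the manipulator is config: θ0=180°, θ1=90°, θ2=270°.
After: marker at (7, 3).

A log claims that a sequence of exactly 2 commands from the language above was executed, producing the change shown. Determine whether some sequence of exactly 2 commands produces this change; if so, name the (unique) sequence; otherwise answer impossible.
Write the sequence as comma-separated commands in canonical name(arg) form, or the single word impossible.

begin: config: θ0=180°, θ1=90°, θ2=270°
1. rotate(0, -90) → config: θ0=90°, θ1=90°, θ2=270°
2. rotate(0, -90) → config: θ0=0°, θ1=90°, θ2=270°
uniquely the one of 36 2-step routes that fits.

rotate(0, -90), rotate(0, -90)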